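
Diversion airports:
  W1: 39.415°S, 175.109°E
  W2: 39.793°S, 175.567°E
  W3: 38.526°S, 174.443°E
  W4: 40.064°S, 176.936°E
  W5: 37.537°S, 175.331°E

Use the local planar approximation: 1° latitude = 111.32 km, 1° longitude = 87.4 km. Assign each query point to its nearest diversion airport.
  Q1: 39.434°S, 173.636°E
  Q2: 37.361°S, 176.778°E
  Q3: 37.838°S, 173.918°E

Q1→W3; Q2→W5; Q3→W3

Q1 at 39.434°S, 173.636°E:
  W1: √((0.019·111.32)² + (1.473·87.4)²) = √(4.47356 + 16574.03910) = 128.758 km
  W2: √((-0.359·111.32)² + (1.931·87.4)²) = √(1597.11170 + 28483.11038) = 173.437 km
  W3: √((0.908·111.32)² + (0.807·87.4)²) = √(10216.87529 + 4974.73481) = 123.254 km
  W4: √((-0.630·111.32)² + (3.300·87.4)²) = √(4918.44132 + 83186.09640) = 296.824 km
  W5: √((1.897·111.32)² + (1.695·87.4)²) = √(44594.47517 + 21946.34845) = 257.955 km
  → nearest: W3 (123.254 km)
Q2 at 37.361°S, 176.778°E:
  W1: √((-2.054·111.32)² + (-1.669·87.4)²) = √(52281.40785 + 21278.23194) = 271.219 km
  W2: √((-2.432·111.32)² + (-1.211·87.4)²) = √(73294.86285 + 11202.40195) = 290.684 km
  W3: √((-1.165·111.32)² + (-2.335·87.4)²) = √(16818.92547 + 41648.23824) = 241.800 km
  W4: √((-2.703·111.32)² + (0.158·87.4)²) = √(90539.58233 + 190.69400) = 301.215 km
  W5: √((-0.176·111.32)² + (-1.447·87.4)²) = √(383.85900 + 15994.10444) = 127.976 km
  → nearest: W5 (127.976 km)
Q3 at 37.838°S, 173.918°E:
  W1: √((-1.577·111.32)² + (1.191·87.4)²) = √(30818.37831 + 10835.43592) = 204.093 km
  W2: √((-1.955·111.32)² + (1.649·87.4)²) = √(47363.07806 + 20771.32383) = 261.026 km
  W3: √((-0.688·111.32)² + (0.525·87.4)²) = √(5865.74625 + 2105.43323) = 89.281 km
  W4: √((-2.226·111.32)² + (3.018·87.4)²) = √(61404.00739 + 69576.30104) = 361.912 km
  W5: √((0.301·111.32)² + (1.413·87.4)²) = √(1122.74049 + 15251.31141) = 127.961 km
  → nearest: W3 (89.281 km)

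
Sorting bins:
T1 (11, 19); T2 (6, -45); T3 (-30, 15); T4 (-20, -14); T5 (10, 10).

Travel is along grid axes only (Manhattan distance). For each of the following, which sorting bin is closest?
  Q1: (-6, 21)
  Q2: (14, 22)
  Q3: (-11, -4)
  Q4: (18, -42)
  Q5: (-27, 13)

Q1→T1; Q2→T1; Q3→T4; Q4→T2; Q5→T3

Q1 at (-6, 21):
  T1: |17| + |-2| = 17 + 2 = 19
  T2: |12| + |-66| = 12 + 66 = 78
  T3: |-24| + |-6| = 24 + 6 = 30
  T4: |-14| + |-35| = 14 + 35 = 49
  T5: |16| + |-11| = 16 + 11 = 27
  → nearest: T1 (19)
Q2 at (14, 22):
  T1: |-3| + |-3| = 3 + 3 = 6
  T2: |-8| + |-67| = 8 + 67 = 75
  T3: |-44| + |-7| = 44 + 7 = 51
  T4: |-34| + |-36| = 34 + 36 = 70
  T5: |-4| + |-12| = 4 + 12 = 16
  → nearest: T1 (6)
Q3 at (-11, -4):
  T1: |22| + |23| = 22 + 23 = 45
  T2: |17| + |-41| = 17 + 41 = 58
  T3: |-19| + |19| = 19 + 19 = 38
  T4: |-9| + |-10| = 9 + 10 = 19
  T5: |21| + |14| = 21 + 14 = 35
  → nearest: T4 (19)
Q4 at (18, -42):
  T1: |-7| + |61| = 7 + 61 = 68
  T2: |-12| + |-3| = 12 + 3 = 15
  T3: |-48| + |57| = 48 + 57 = 105
  T4: |-38| + |28| = 38 + 28 = 66
  T5: |-8| + |52| = 8 + 52 = 60
  → nearest: T2 (15)
Q5 at (-27, 13):
  T1: |38| + |6| = 38 + 6 = 44
  T2: |33| + |-58| = 33 + 58 = 91
  T3: |-3| + |2| = 3 + 2 = 5
  T4: |7| + |-27| = 7 + 27 = 34
  T5: |37| + |-3| = 37 + 3 = 40
  → nearest: T3 (5)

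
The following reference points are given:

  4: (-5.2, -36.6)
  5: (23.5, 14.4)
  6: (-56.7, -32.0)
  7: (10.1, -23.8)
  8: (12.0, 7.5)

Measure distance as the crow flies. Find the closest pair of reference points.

5 and 8

Pairwise distances:
4–5: 58.5
4–6: 51.7
4–7: 19.9
4–8: 47.3
5–6: 92.7
5–7: 40.5
5–8: 13.4
6–7: 67.3
6–8: 79.2
7–8: 31.4
Closest pair: 5–8 at 13.4.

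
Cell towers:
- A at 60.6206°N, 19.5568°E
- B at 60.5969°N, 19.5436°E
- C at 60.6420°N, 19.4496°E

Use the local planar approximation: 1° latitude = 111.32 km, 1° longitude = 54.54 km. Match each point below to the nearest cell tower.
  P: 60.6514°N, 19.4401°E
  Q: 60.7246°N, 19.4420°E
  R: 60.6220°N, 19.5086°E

P→C; Q→C; R→A

P at 60.6514°N, 19.4401°E:
  A: √((-0.0308·111.32)² + (0.1167·54.54)²) = √(11.755682 + 40.510908) = 7.2296 km
  B: √((-0.0545·111.32)² + (0.1035·54.54)²) = √(36.807761 + 31.864783) = 8.2869 km
  C: √((-0.0094·111.32)² + (0.0095·54.54)²) = √(1.094970 + 0.268459) = 1.1677 km
  → nearest: C (1.1677 km)
Q at 60.7246°N, 19.4420°E:
  A: √((-0.1040·111.32)² + (0.1148·54.54)²) = √(134.033412 + 39.202525) = 13.1619 km
  B: √((-0.1277·111.32)² + (0.1016·54.54)²) = √(202.082260 + 30.705607) = 15.2574 km
  C: √((-0.0826·111.32)² + (0.0076·54.54)²) = √(84.548613 + 0.171814) = 9.2044 km
  → nearest: C (9.2044 km)
R at 60.6220°N, 19.5086°E:
  A: √((-0.0014·111.32)² + (0.0482·54.54)²) = √(0.024289 + 6.910737) = 2.6334 km
  B: √((-0.0251·111.32)² + (0.0350·54.54)²) = √(7.807174 + 3.643899) = 3.3839 km
  C: √((0.0200·111.32)² + (-0.0590·54.54)²) = √(4.956857 + 10.354623) = 3.9130 km
  → nearest: A (2.6334 km)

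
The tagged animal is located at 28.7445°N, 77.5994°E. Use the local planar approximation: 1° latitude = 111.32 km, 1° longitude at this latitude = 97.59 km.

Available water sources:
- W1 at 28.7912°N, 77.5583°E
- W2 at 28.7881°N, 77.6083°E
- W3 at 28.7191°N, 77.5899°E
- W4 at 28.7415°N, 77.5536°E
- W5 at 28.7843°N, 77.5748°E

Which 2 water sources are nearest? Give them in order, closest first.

W3, W4

Distances from 28.7445°N, 77.5994°E:
W1: √((0.0467·111.32)² + (-0.0411·97.59)²) = √(27.025899 + 16.087712) = 6.5661 km
W2: √((0.0436·111.32)² + (0.0089·97.59)²) = √(23.556967 + 0.754381) = 4.9307 km
W3: √((-0.0254·111.32)² + (-0.0095·97.59)²) = √(7.994915 + 0.859524) = 2.9756 km
W4: √((-0.0030·111.32)² + (-0.0458·97.59)²) = √(0.111529 + 19.977521) = 4.4821 km
W5: √((0.0398·111.32)² + (-0.0246·97.59)²) = √(19.629649 + 5.763428) = 5.0392 km
Sorted: W3 (2.9756 km) < W4 (4.4821 km) < W2 (4.9307 km) < W5 (5.0392 km) < …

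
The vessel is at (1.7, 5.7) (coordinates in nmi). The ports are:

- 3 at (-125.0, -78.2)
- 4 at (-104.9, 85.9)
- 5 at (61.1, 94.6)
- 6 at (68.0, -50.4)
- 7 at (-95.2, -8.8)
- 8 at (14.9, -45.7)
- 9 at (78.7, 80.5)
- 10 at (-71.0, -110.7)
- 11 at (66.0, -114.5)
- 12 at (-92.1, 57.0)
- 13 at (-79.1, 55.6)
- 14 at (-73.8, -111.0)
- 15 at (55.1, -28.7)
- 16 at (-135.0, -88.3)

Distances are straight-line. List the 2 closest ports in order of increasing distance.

8, 15

Distances from (1.7, 5.7):
3: 151.96 nmi
4: 133.40 nmi
5: 106.92 nmi
6: 86.85 nmi
7: 97.98 nmi
8: 53.07 nmi
9: 107.35 nmi
10: 137.24 nmi
11: 136.32 nmi
12: 106.91 nmi
13: 94.97 nmi
14: 138.99 nmi
15: 63.52 nmi
16: 165.90 nmi
Sorted: 8 (53.07 nmi) < 15 (63.52 nmi) < 6 (86.85 nmi) < 13 (94.97 nmi) < …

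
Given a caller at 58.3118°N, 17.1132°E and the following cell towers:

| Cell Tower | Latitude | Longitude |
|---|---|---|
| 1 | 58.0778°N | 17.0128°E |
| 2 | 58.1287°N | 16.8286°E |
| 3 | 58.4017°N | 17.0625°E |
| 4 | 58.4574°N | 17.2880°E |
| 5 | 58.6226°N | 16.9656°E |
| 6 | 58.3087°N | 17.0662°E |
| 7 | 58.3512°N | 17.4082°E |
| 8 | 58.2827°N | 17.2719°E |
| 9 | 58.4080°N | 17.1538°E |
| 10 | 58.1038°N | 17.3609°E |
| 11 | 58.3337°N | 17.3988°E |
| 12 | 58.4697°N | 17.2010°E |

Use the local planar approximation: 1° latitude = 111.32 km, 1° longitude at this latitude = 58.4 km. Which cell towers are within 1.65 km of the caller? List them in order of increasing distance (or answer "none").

Distances from 58.3118°N, 17.1132°E:
1: √((-0.2340·111.32)² + (-0.1004·58.4)²) = √(678.544149 + 34.378990) = 26.7006 km
2: √((-0.1831·111.32)² + (-0.2846·58.4)²) = √(415.454133 + 276.245674) = 26.3002 km
3: √((0.0899·111.32)² + (-0.0507·58.4)²) = √(100.153419 + 8.766810) = 10.4365 km
4: √((0.1456·111.32)² + (0.1748·58.4)²) = √(262.705488 + 104.209797) = 19.1550 km
5: √((0.3108·111.32)² + (-0.1476·58.4)²) = √(1197.039318 + 74.301642) = 35.6559 km
6: √((-0.0031·111.32)² + (-0.0470·58.4)²) = √(0.119088 + 7.533927) = 2.7664 km
7: √((0.0394·111.32)² + (0.2950·58.4)²) = √(19.237066 + 296.803984) = 17.7775 km
8: √((-0.0291·111.32)² + (0.1587·58.4)²) = √(10.493790 + 85.897307) = 9.8179 km
9: √((0.0962·111.32)² + (0.0406·58.4)²) = √(114.682338 + 5.621831) = 10.9683 km
10: √((-0.2080·111.32)² + (0.2477·58.4)²) = √(536.133649 + 209.255898) = 27.3018 km
11: √((0.0219·111.32)² + (0.2856·58.4)²) = √(5.943395 + 278.190375) = 16.8563 km
12: √((0.1579·111.32)² + (0.0878·58.4)²) = √(308.965975 + 26.291461) = 18.3100 km
Threshold 1.65 km: none within range.

none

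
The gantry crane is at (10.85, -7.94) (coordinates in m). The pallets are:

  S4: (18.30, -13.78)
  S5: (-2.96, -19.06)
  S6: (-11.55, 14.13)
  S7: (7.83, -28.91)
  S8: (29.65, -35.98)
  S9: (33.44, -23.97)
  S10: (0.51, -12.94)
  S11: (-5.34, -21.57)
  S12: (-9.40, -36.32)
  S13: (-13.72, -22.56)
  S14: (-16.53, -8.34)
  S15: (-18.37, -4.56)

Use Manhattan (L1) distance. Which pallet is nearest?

S4

Distances from (10.85, -7.94):
S4: |7.45| + |-5.84| = 7.45 + 5.84 = 13.29 m
S5: |-13.81| + |-11.12| = 13.81 + 11.12 = 24.93 m
S6: |-22.40| + |22.07| = 22.40 + 22.07 = 44.47 m
S7: |-3.02| + |-20.97| = 3.02 + 20.97 = 23.99 m
S8: |18.80| + |-28.04| = 18.80 + 28.04 = 46.84 m
S9: |22.59| + |-16.03| = 22.59 + 16.03 = 38.62 m
S10: |-10.34| + |-5.00| = 10.34 + 5.00 = 15.34 m
S11: |-16.19| + |-13.63| = 16.19 + 13.63 = 29.82 m
S12: |-20.25| + |-28.38| = 20.25 + 28.38 = 48.63 m
S13: |-24.57| + |-14.62| = 24.57 + 14.62 = 39.19 m
S14: |-27.38| + |-0.40| = 27.38 + 0.40 = 27.78 m
S15: |-29.22| + |3.38| = 29.22 + 3.38 = 32.60 m
Minimum: S4 at 13.29 m.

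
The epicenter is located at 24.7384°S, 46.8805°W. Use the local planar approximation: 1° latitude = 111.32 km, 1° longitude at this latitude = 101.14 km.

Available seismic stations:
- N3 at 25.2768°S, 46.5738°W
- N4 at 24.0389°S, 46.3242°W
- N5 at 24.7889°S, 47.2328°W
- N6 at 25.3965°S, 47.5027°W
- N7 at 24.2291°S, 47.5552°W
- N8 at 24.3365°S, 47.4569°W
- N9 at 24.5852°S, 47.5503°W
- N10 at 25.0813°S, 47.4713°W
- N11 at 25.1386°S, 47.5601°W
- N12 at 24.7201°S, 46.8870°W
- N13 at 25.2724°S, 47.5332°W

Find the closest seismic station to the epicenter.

Distances from 24.7384°S, 46.8805°W:
N3: 67.4862 km
N4: 96.0684 km
N5: 36.0724 km
N6: 96.5768 km
N7: 88.7183 km
N8: 73.4859 km
N9: 69.8573 km
N10: 70.9053 km
N11: 81.9097 km
N12: 2.1406 km
N13: 88.8344 km
Minimum: N12 at 2.1406 km.

N12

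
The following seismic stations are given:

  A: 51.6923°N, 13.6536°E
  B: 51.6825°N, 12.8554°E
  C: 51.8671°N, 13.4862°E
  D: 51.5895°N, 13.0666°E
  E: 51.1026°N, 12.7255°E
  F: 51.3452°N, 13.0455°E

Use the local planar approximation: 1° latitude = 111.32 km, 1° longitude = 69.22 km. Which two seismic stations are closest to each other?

Pairwise distances:
B–D: 17.9138 km
A–C: 22.6475 km
D–F: 27.2347 km
E–F: 34.9282 km
B–F: 39.7872 km
A–D: 42.2129 km
C–D: 42.4094 km
B–C: 48.2580 km
A–B: 55.2622 km
A–F: 57.1382 km
D–E: 59.1211 km
B–E: 65.1777 km
C–F: 65.6196 km
A–E: 91.8504 km
C–E: 100.0766 km
Closest pair: B–D at 17.9138 km.

B and D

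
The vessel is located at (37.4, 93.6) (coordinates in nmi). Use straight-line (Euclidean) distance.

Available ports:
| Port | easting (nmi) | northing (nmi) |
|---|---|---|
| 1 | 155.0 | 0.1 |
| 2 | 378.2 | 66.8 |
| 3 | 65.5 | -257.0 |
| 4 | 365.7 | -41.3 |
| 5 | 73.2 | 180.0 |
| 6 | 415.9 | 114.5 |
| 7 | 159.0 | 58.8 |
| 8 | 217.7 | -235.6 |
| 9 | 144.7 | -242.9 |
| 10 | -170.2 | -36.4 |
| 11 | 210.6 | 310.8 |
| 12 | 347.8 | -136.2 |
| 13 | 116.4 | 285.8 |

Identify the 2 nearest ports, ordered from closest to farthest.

5, 7

Distances from (37.4, 93.6):
1: 150.2 nmi
2: 341.9 nmi
3: 351.7 nmi
4: 354.9 nmi
5: 93.5 nmi
6: 379.1 nmi
7: 126.5 nmi
8: 375.3 nmi
9: 353.2 nmi
10: 244.9 nmi
11: 277.8 nmi
12: 386.2 nmi
13: 207.8 nmi
Sorted: 5 (93.5 nmi) < 7 (126.5 nmi) < 1 (150.2 nmi) < 13 (207.8 nmi) < …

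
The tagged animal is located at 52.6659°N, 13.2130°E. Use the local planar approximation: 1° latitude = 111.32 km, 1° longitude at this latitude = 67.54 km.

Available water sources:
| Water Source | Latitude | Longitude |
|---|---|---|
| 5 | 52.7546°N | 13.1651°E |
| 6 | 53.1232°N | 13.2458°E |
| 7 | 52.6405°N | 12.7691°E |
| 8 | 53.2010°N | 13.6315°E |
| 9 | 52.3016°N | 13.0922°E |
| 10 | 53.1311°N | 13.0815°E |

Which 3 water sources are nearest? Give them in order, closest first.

5, 7, 9

Distances from 52.6659°N, 13.2130°E:
5: 10.3906 km
6: 50.9548 km
7: 30.1140 km
8: 65.9333 km
9: 41.3665 km
10: 52.5422 km
Sorted: 5 (10.3906 km) < 7 (30.1140 km) < 9 (41.3665 km) < 6 (50.9548 km) < 10 (52.5422 km) < …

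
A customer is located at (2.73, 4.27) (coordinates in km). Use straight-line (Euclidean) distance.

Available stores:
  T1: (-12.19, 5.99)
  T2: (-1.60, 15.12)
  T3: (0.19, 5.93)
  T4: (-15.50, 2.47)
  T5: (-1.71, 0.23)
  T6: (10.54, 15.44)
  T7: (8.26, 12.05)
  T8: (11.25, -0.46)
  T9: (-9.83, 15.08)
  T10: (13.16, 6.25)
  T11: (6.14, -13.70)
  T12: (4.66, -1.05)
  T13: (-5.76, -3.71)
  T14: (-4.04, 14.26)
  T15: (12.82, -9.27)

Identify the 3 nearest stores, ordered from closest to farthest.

Distances from (2.73, 4.27):
T1: √((-14.92)² + (1.72)²) = √(222.6064 + 2.9584) = 15.02 km
T2: √((-4.33)² + (10.85)²) = √(18.7489 + 117.7225) = 11.68 km
T3: √((-2.54)² + (1.66)²) = √(6.4516 + 2.7556) = 3.03 km
T4: √((-18.23)² + (-1.80)²) = √(332.3329 + 3.2400) = 18.32 km
T5: √((-4.44)² + (-4.04)²) = √(19.7136 + 16.3216) = 6.00 km
T6: √((7.81)² + (11.17)²) = √(60.9961 + 124.7689) = 13.63 km
T7: √((5.53)² + (7.78)²) = √(30.5809 + 60.5284) = 9.55 km
T8: √((8.52)² + (-4.73)²) = √(72.5904 + 22.3729) = 9.74 km
T9: √((-12.56)² + (10.81)²) = √(157.7536 + 116.8561) = 16.57 km
T10: √((10.43)² + (1.98)²) = √(108.7849 + 3.9204) = 10.62 km
T11: √((3.41)² + (-17.97)²) = √(11.6281 + 322.9209) = 18.29 km
T12: √((1.93)² + (-5.32)²) = √(3.7249 + 28.3024) = 5.66 km
T13: √((-8.49)² + (-7.98)²) = √(72.0801 + 63.6804) = 11.65 km
T14: √((-6.77)² + (9.99)²) = √(45.8329 + 99.8001) = 12.07 km
T15: √((10.09)² + (-13.54)²) = √(101.8081 + 183.3316) = 16.89 km
Sorted: T3 (3.03 km) < T12 (5.66 km) < T5 (6.00 km) < T7 (9.55 km) < T8 (9.74 km) < …

T3, T12, T5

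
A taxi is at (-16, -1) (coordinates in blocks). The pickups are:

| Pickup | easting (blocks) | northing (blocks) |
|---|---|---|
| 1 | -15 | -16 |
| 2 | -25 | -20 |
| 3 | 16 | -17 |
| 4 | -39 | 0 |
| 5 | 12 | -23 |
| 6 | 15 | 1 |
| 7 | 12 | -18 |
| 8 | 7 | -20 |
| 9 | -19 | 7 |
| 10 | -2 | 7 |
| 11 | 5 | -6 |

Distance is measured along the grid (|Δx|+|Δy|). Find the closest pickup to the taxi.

9

Distances from (-16, -1):
1: 16 blocks
2: 28 blocks
3: 48 blocks
4: 24 blocks
5: 50 blocks
6: 33 blocks
7: 45 blocks
8: 42 blocks
9: 11 blocks
10: 22 blocks
11: 26 blocks
Minimum: 9 at 11 blocks.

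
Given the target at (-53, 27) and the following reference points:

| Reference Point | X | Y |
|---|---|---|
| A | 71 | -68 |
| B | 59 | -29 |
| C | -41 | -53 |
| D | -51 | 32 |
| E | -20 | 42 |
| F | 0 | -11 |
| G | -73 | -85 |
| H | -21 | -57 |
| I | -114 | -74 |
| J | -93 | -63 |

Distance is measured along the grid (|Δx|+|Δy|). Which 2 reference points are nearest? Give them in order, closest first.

D, E

Distances from (-53, 27):
A: |124| + |-95| = 124 + 95 = 219
B: |112| + |-56| = 112 + 56 = 168
C: |12| + |-80| = 12 + 80 = 92
D: |2| + |5| = 2 + 5 = 7
E: |33| + |15| = 33 + 15 = 48
F: |53| + |-38| = 53 + 38 = 91
G: |-20| + |-112| = 20 + 112 = 132
H: |32| + |-84| = 32 + 84 = 116
I: |-61| + |-101| = 61 + 101 = 162
J: |-40| + |-90| = 40 + 90 = 130
Sorted: D (7) < E (48) < F (91) < C (92) < …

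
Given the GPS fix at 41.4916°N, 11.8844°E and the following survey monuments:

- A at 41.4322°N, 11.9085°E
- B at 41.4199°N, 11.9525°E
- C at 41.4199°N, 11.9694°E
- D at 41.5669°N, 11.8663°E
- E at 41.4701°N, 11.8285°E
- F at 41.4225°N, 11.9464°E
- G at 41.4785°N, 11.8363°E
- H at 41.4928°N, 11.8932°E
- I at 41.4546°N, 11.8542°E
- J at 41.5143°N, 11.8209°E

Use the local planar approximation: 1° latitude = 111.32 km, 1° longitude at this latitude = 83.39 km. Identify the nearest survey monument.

H

Distances from 41.4916°N, 11.8844°E:
A: √((-0.0594·111.32)² + (0.0241·83.39)²) = √(43.723940 + 4.038890) = 6.9111 km
B: √((-0.0717·111.32)² + (0.0681·83.39)²) = √(63.706641 + 32.249440) = 9.7957 km
C: √((-0.0717·111.32)² + (0.0850·83.39)²) = √(63.706641 + 50.241870) = 10.6747 km
D: √((0.0753·111.32)² + (-0.0181·83.39)²) = √(70.264563 + 2.278165) = 8.5172 km
E: √((-0.0215·111.32)² + (-0.0559·83.39)²) = √(5.728268 + 21.729592) = 5.2400 km
F: √((-0.0691·111.32)² + (0.0620·83.39)²) = √(59.170125 + 26.730761) = 9.2683 km
G: √((-0.0131·111.32)² + (-0.0481·83.39)²) = √(2.126616 + 16.088594) = 4.2679 km
H: √((0.0012·111.32)² + (0.0088·83.39)²) = √(0.017845 + 0.538509) = 0.7459 km
I: √((-0.0370·111.32)² + (-0.0302·83.39)²) = √(16.964843 + 6.342228) = 4.8277 km
J: √((0.0227·111.32)² + (-0.0635·83.39)²) = √(6.385547 + 28.039831) = 5.8673 km
Minimum: H at 0.7459 km.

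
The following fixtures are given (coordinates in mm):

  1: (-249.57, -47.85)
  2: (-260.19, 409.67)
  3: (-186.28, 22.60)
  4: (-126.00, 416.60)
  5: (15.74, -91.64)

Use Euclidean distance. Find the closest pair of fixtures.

Pairwise distances:
1–2: 457.64 mm
1–3: 94.70 mm
1–4: 480.61 mm
1–5: 268.90 mm
2–3: 394.06 mm
2–4: 134.37 mm
2–5: 572.23 mm
3–4: 398.58 mm
3–5: 232.08 mm
4–5: 527.63 mm
Closest pair: 1–3 at 94.70 mm.

1 and 3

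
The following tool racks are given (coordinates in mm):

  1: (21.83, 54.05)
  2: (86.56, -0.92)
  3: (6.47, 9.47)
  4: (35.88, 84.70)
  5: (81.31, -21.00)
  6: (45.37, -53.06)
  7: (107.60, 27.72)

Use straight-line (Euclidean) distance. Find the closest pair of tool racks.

Pairwise distances:
1–2: 84.92 mm
1–3: 47.15 mm
1–4: 33.72 mm
1–5: 95.76 mm
1–6: 109.67 mm
1–7: 89.72 mm
2–3: 80.76 mm
2–4: 99.49 mm
2–5: 20.75 mm
2–6: 66.45 mm
2–7: 35.54 mm
3–4: 80.77 mm
3–5: 80.80 mm
3–6: 73.64 mm
3–7: 102.76 mm
4–5: 115.05 mm
4–6: 138.09 mm
4–7: 91.60 mm
5–6: 48.16 mm
5–7: 55.36 mm
6–7: 101.97 mm
Closest pair: 2–5 at 20.75 mm.

2 and 5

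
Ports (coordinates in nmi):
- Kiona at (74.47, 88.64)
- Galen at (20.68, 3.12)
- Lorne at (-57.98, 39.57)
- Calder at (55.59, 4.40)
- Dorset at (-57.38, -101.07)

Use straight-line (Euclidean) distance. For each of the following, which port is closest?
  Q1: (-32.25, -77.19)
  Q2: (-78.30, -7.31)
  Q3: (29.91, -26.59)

Q1→Dorset; Q2→Lorne; Q3→Galen

Q1 at (-32.25, -77.19):
  Kiona: 197.20 nmi
  Galen: 96.18 nmi
  Lorne: 119.56 nmi
  Calder: 119.89 nmi
  Dorset: 34.67 nmi
  → nearest: Dorset (34.67 nmi)
Q2 at (-78.30, -7.31):
  Kiona: 180.40 nmi
  Galen: 99.53 nmi
  Lorne: 51.09 nmi
  Calder: 134.40 nmi
  Dorset: 96.07 nmi
  → nearest: Lorne (51.09 nmi)
Q3 at (29.91, -26.59):
  Kiona: 123.55 nmi
  Galen: 31.11 nmi
  Lorne: 110.01 nmi
  Calder: 40.25 nmi
  Dorset: 114.75 nmi
  → nearest: Galen (31.11 nmi)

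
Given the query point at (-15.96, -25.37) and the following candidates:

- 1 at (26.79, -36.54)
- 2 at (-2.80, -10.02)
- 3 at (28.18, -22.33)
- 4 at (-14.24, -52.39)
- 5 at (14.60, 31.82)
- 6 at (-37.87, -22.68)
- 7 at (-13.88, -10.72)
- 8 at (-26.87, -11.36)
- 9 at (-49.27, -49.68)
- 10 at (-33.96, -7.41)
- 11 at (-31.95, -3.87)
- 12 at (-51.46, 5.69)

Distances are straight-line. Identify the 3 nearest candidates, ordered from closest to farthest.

7, 8, 2

Distances from (-15.96, -25.37):
1: 44.19
2: 20.22
3: 44.24
4: 27.07
5: 64.84
6: 22.07
7: 14.80
8: 17.76
9: 41.24
10: 25.43
11: 26.79
12: 47.17
Sorted: 7 (14.80) < 8 (17.76) < 2 (20.22) < 6 (22.07) < 10 (25.43) < …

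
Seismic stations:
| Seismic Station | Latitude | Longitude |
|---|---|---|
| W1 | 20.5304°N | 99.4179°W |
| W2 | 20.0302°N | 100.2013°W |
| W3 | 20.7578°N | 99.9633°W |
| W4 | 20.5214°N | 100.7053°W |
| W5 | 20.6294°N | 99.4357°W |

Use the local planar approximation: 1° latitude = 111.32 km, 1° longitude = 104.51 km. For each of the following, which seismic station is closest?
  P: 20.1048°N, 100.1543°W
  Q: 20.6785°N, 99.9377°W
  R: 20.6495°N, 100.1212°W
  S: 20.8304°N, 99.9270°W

P→W2; Q→W3; R→W3; S→W3

P at 20.1048°N, 100.1543°W:
  W1: 90.3752 km
  W2: 9.6484 km
  W3: 75.3829 km
  W4: 73.9375 km
  W5: 95.1342 km
  → nearest: W2 (9.6484 km)
Q at 20.6785°N, 99.9377°W:
  W1: 56.7709 km
  W2: 77.2481 km
  W3: 9.2242 km
  W4: 82.1060 km
  W5: 52.7480 km
  → nearest: W3 (9.2242 km)
R at 20.6495°N, 100.1212°W:
  W1: 74.6881 km
  W2: 69.4469 km
  W3: 20.4369 km
  W4: 62.6878 km
  W5: 71.6765 km
  → nearest: W3 (20.4369 km)
S at 20.8304°N, 99.9270°W:
  W1: 62.8186 km
  W2: 93.5775 km
  W3: 8.9279 km
  W4: 88.3144 km
  W5: 56.0093 km
  → nearest: W3 (8.9279 km)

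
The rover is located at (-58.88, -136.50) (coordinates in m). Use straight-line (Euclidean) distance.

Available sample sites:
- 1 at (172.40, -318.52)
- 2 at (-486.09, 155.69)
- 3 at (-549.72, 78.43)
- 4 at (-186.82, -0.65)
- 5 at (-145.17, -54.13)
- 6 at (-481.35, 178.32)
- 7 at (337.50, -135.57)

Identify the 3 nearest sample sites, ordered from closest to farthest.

Distances from (-58.88, -136.50):
1: 294.32 m
2: 517.57 m
3: 535.83 m
4: 186.61 m
5: 119.29 m
6: 526.87 m
7: 396.38 m
Sorted: 5 (119.29 m) < 4 (186.61 m) < 1 (294.32 m) < 7 (396.38 m) < 2 (517.57 m) < …

5, 4, 1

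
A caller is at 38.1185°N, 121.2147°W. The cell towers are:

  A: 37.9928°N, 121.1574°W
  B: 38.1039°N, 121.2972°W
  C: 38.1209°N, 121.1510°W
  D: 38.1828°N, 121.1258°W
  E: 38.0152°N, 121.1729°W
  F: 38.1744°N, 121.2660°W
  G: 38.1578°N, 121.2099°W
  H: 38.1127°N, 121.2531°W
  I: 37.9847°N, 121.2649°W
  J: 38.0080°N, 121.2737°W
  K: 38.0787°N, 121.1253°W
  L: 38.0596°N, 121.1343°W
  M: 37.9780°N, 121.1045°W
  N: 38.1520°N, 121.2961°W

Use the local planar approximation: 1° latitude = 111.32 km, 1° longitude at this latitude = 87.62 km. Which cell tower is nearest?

H

Distances from 38.1185°N, 121.2147°W:
A: 14.8664 km
B: 7.4091 km
C: 5.5878 km
D: 10.5788 km
E: 12.0685 km
F: 7.6764 km
G: 4.3950 km
H: 3.4260 km
I: 15.5305 km
J: 13.3430 km
K: 8.9994 km
L: 9.6238 km
M: 18.3809 km
N: 8.0484 km
Minimum: H at 3.4260 km.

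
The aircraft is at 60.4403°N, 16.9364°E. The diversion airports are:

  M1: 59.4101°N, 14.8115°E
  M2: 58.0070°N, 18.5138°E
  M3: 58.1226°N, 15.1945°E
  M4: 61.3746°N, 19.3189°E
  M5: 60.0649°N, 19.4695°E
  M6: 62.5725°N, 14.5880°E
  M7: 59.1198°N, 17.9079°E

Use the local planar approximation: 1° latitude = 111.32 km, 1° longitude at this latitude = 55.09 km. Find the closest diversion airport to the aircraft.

Distances from 60.4403°N, 16.9364°E:
M1: √((-1.0302·111.32)² + (-2.1249·55.09)²) = √(13151.929931 + 13703.217083) = 163.8754 km
M2: √((-2.4333·111.32)² + (1.5774·55.09)²) = √(73373.241788 + 7551.430292) = 284.4726 km
M3: √((-2.3177·111.32)² + (-1.7419·55.09)²) = √(66567.283865 + 9208.565532) = 275.2741 km
M4: √((0.9343·111.32)² + (2.3825·55.09)²) = √(10817.305447 + 17227.067816) = 167.4645 km
M5: √((-0.3754·111.32)² + (2.5331·55.09)²) = √(1746.364650 + 19473.777991) = 145.6714 km
M6: √((2.1322·111.32)² + (-2.3484·55.09)²) = √(56338.109991 + 16737.465243) = 270.3249 km
M7: √((-1.3205·111.32)² + (0.9715·55.09)²) = √(21608.429644 + 2864.383442) = 156.4379 km
Minimum: M5 at 145.6714 km.

M5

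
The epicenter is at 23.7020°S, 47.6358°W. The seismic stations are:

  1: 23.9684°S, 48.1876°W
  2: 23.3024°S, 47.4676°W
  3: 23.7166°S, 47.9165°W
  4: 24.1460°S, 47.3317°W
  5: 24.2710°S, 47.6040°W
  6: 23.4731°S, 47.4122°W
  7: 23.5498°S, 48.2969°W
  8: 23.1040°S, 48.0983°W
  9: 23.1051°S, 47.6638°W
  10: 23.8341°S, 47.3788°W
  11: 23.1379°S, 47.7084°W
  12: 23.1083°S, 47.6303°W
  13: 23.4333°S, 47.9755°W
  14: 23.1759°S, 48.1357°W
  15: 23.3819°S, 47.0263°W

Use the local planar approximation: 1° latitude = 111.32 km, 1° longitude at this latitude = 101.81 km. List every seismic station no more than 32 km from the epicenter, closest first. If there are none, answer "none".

3, 10

Distances from 23.7020°S, 47.6358°W:
1: √((-0.2664·111.32)² + (-0.5518·101.81)²) = √(879.457458 + 3156.052850) = 63.5257 km
2: √((0.3996·111.32)² + (0.1682·101.81)²) = √(1978.779281 + 293.246514) = 47.6658 km
3: √((-0.0146·111.32)² + (-0.2807·101.81)²) = √(2.641509 + 816.705913) = 28.6242 km
4: √((-0.4440·111.32)² + (0.3041·101.81)²) = √(2442.937384 + 958.547668) = 58.3223 km
5: √((-0.5690·111.32)² + (0.0318·101.81)²) = √(4012.092416 + 10.481782) = 63.4238 km
6: √((0.2289·111.32)² + (0.2236·101.81)²) = √(649.288903 + 518.232295) = 34.1690 km
7: √((0.1522·111.32)² + (-0.6611·101.81)²) = √(287.061996 + 4530.177192) = 69.4063 km
8: √((0.5980·111.32)² + (-0.4625·101.81)²) = √(4431.479691 + 2217.197341) = 81.5394 km
9: √((0.5969·111.32)² + (-0.0280·101.81)²) = √(4415.191583 + 8.126376) = 66.5080 km
10: √((-0.1321·111.32)² + (0.2570·101.81)²) = √(216.247966 + 684.616121) = 30.0144 km
11: √((0.5641·111.32)² + (-0.0726·101.81)²) = √(3943.288886 + 54.632883) = 63.2291 km
12: √((0.5937·111.32)² + (0.0055·101.81)²) = √(4367.978512 + 0.313550) = 66.0931 km
13: √((0.2687·111.32)² + (-0.3397·101.81)²) = √(894.708840 + 1196.112334) = 45.7255 km
14: √((0.5261·111.32)² + (-0.4999·101.81)²) = √(3429.912168 + 2590.282601) = 77.5899 km
15: √((0.3201·111.32)² + (0.6095·101.81)²) = √(1269.748603 + 3850.599010) = 71.5566 km
Threshold 32 km: 3 (28.6242 km), 10 (30.0144 km) are within range.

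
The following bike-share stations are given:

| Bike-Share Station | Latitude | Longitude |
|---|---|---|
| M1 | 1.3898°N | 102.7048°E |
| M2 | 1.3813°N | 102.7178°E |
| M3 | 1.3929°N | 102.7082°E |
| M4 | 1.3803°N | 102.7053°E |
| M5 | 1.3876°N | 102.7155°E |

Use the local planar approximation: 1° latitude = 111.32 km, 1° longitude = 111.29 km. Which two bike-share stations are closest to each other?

Pairwise distances:
M1–M2: √((-0.0085·111.32)² + (0.0130·111.29)²) = √(0.895332 + 2.093143) = 1.7287 km
M1–M3: √((0.0031·111.32)² + (0.0034·111.29)²) = √(0.119088 + 0.143176) = 0.5121 km
M1–M4: √((-0.0095·111.32)² + (0.0005·111.29)²) = √(1.118391 + 0.003096) = 1.0590 km
M1–M5: √((-0.0022·111.32)² + (0.0107·111.29)²) = √(0.059978 + 1.418012) = 1.2157 km
M2–M3: √((0.0116·111.32)² + (-0.0096·111.29)²) = √(1.667487 + 1.141444) = 1.6760 km
M2–M4: √((-0.0010·111.32)² + (-0.0125·111.29)²) = √(0.012392 + 1.935229) = 1.3956 km
M2–M5: √((0.0063·111.32)² + (-0.0023·111.29)²) = √(0.491844 + 0.065519) = 0.7466 km
M3–M4: √((-0.0126·111.32)² + (-0.0029·111.29)²) = √(1.967377 + 0.104162) = 1.4393 km
M3–M5: √((-0.0053·111.32)² + (0.0073·111.29)²) = √(0.348095 + 0.660021) = 1.0041 km
M4–M5: √((0.0073·111.32)² + (0.0102·111.29)²) = √(0.660377 + 1.288584) = 1.3961 km
Closest pair: M1–M3 at 0.5121 km.

M1 and M3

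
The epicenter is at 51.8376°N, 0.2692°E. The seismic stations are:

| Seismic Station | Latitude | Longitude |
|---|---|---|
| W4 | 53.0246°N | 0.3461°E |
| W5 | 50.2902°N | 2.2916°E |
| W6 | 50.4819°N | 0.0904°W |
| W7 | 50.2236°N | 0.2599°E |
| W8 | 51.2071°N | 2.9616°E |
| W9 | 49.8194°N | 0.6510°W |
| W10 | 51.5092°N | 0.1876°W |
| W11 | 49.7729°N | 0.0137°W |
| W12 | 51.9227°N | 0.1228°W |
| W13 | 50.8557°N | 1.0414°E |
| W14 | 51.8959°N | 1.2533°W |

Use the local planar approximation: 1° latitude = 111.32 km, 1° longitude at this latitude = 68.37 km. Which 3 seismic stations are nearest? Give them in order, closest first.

W12, W10, W14

Distances from 51.8376°N, 0.2692°E:
W4: √((1.1870·111.32)² + (0.0769·68.37)²) = √(17460.144485 + 27.642915) = 132.2414 km
W5: √((-1.5474·111.32)² + (2.0224·68.37)²) = √(29672.325219 + 19119.004394) = 220.8876 km
W6: √((-1.3557·111.32)² + (-0.3596·68.37)²) = √(22775.797216 + 604.464119) = 152.9061 km
W7: √((-1.6140·111.32)² + (-0.0093·68.37)²) = √(32281.481383 + 0.404294) = 179.6716 km
W8: √((-0.6305·111.32)² + (2.6924·68.37)²) = √(4926.251466 + 33885.221086) = 197.0063 km
W9: √((-2.0182·111.32)² + (-0.9202·68.37)²) = √(50474.822340 + 3958.180707) = 233.3088 km
W10: √((-0.3284·111.32)² + (-0.4568·68.37)²) = √(1336.449929 + 975.401345) = 48.0817 km
W11: √((-2.0647·111.32)² + (-0.2829·68.37)²) = √(52827.530676 + 374.108051) = 230.6548 km
W12: √((0.0851·111.32)² + (-0.3920·68.37)²) = √(89.744019 + 718.295745) = 28.4260 km
W13: √((-0.9819·111.32)² + (0.7722·68.37)²) = √(11947.606635 + 2787.345180) = 121.3876 km
W14: √((0.0583·111.32)² + (-1.5225·68.37)²) = √(42.119529 + 10835.420310) = 104.2954 km
Sorted: W12 (28.4260 km) < W10 (48.0817 km) < W14 (104.2954 km) < W13 (121.3876 km) < W4 (132.2414 km) < …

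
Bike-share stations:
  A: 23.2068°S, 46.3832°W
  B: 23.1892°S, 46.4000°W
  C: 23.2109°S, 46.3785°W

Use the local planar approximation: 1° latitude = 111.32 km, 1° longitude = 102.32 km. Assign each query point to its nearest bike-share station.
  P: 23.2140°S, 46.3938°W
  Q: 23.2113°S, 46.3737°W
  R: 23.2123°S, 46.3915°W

P→A; Q→C; R→A

P at 23.2140°S, 46.3938°W:
  A: √((0.0072·111.32)² + (0.0106·102.32)²) = √(0.642409 + 1.176340) = 1.3486 km
  B: √((0.0248·111.32)² + (-0.0062·102.32)²) = √(7.621663 + 0.402443) = 2.8327 km
  C: √((0.0031·111.32)² + (0.0153·102.32)²) = √(0.119088 + 2.450778) = 1.6031 km
  → nearest: A (1.3486 km)
Q at 23.2113°S, 46.3737°W:
  A: √((0.0045·111.32)² + (-0.0095·102.32)²) = √(0.250941 + 0.944862) = 1.0935 km
  B: √((0.0221·111.32)² + (-0.0263·102.32)²) = √(6.052446 + 7.241567) = 3.6461 km
  C: √((0.0004·111.32)² + (-0.0048·102.32)²) = √(0.001983 + 0.241215) = 0.4932 km
  → nearest: C (0.4932 km)
R at 23.2123°S, 46.3915°W:
  A: √((0.0055·111.32)² + (0.0083·102.32)²) = √(0.374862 + 0.721236) = 1.0469 km
  B: √((0.0231·111.32)² + (-0.0085·102.32)²) = √(6.612571 + 0.756413) = 2.7146 km
  C: √((0.0014·111.32)² + (0.0130·102.32)²) = √(0.024289 + 1.769326) = 1.3393 km
  → nearest: A (1.0469 km)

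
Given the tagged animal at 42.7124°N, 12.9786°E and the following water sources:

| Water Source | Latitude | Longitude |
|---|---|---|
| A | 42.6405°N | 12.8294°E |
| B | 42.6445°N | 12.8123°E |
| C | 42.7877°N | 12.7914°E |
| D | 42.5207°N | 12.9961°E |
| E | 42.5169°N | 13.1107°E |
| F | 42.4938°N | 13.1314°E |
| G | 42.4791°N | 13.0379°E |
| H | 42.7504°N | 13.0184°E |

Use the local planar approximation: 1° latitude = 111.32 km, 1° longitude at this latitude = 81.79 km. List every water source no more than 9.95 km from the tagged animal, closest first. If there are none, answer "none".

Distances from 42.7124°N, 12.9786°E:
A: √((-0.0719·111.32)² + (-0.1492·81.79)²) = √(64.062543 + 148.914869) = 14.5937 km
B: √((-0.0679·111.32)² + (-0.1663·81.79)²) = √(57.132857 + 185.005617) = 15.5608 km
C: √((0.0753·111.32)² + (-0.1872·81.79)²) = √(70.264563 + 234.429416) = 17.4555 km
D: √((-0.1917·111.32)² + (0.0175·81.79)²) = √(455.397478 + 2.048691) = 21.3880 km
E: √((-0.1955·111.32)² + (0.1321·81.79)²) = √(473.630781 + 116.736334) = 24.2975 km
F: √((-0.2186·111.32)² + (0.1528·81.79)²) = √(592.170421 + 156.187806) = 27.3561 km
G: √((-0.2333·111.32)² + (0.0593·81.79)²) = √(674.490556 + 23.523926) = 26.4200 km
H: √((0.0380·111.32)² + (0.0398·81.79)²) = √(17.894254 + 10.596600) = 5.3377 km
Threshold 9.95 km: H (5.3377 km) is within range.

H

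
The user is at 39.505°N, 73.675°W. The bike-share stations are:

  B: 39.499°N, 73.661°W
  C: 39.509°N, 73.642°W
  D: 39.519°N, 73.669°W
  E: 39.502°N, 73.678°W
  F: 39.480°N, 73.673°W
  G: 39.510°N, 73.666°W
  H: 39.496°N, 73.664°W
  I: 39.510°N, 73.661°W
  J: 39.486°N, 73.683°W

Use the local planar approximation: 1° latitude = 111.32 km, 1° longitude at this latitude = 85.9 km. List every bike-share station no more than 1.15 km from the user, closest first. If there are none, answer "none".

Distances from 39.505°N, 73.675°W:
B: 1.376 km
C: 2.869 km
D: 1.641 km
E: 0.422 km
F: 2.788 km
G: 0.953 km
H: 1.377 km
I: 1.325 km
J: 2.224 km
Threshold 1.15 km: E (0.422 km), G (0.953 km) are within range.

E, G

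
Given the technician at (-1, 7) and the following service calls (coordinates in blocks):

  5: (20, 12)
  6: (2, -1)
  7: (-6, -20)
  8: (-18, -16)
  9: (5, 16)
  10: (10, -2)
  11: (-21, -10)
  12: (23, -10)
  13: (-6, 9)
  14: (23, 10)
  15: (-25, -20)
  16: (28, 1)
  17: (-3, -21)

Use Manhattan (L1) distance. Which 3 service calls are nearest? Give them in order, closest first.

Distances from (-1, 7):
5: 26 blocks
6: 11 blocks
7: 32 blocks
8: 40 blocks
9: 15 blocks
10: 20 blocks
11: 37 blocks
12: 41 blocks
13: 7 blocks
14: 27 blocks
15: 51 blocks
16: 35 blocks
17: 30 blocks
Sorted: 13 (7 blocks) < 6 (11 blocks) < 9 (15 blocks) < 10 (20 blocks) < 5 (26 blocks) < …

13, 6, 9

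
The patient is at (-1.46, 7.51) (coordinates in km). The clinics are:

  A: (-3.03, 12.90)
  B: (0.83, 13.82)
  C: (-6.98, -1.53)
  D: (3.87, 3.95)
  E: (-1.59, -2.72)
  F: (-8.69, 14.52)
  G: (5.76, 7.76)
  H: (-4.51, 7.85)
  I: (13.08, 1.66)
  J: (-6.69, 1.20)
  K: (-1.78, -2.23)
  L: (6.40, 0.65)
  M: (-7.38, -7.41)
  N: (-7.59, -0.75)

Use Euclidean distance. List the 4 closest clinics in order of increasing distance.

Distances from (-1.46, 7.51):
A: √((-1.57)² + (5.39)²) = √(2.4649 + 29.0521) = 5.61 km
B: √((2.29)² + (6.31)²) = √(5.2441 + 39.8161) = 6.71 km
C: √((-5.52)² + (-9.04)²) = √(30.4704 + 81.7216) = 10.59 km
D: √((5.33)² + (-3.56)²) = √(28.4089 + 12.6736) = 6.41 km
E: √((-0.13)² + (-10.23)²) = √(0.0169 + 104.6529) = 10.23 km
F: √((-7.23)² + (7.01)²) = √(52.2729 + 49.1401) = 10.07 km
G: √((7.22)² + (0.25)²) = √(52.1284 + 0.0625) = 7.22 km
H: √((-3.05)² + (0.34)²) = √(9.3025 + 0.1156) = 3.07 km
I: √((14.54)² + (-5.85)²) = √(211.4116 + 34.2225) = 15.67 km
J: √((-5.23)² + (-6.31)²) = √(27.3529 + 39.8161) = 8.20 km
K: √((-0.32)² + (-9.74)²) = √(0.1024 + 94.8676) = 9.75 km
L: √((7.86)² + (-6.86)²) = √(61.7796 + 47.0596) = 10.43 km
M: √((-5.92)² + (-14.92)²) = √(35.0464 + 222.6064) = 16.05 km
N: √((-6.13)² + (-8.26)²) = √(37.5769 + 68.2276) = 10.29 km
Sorted: H (3.07 km) < A (5.61 km) < D (6.41 km) < B (6.71 km) < G (7.22 km) < J (8.20 km) < …

H, A, D, B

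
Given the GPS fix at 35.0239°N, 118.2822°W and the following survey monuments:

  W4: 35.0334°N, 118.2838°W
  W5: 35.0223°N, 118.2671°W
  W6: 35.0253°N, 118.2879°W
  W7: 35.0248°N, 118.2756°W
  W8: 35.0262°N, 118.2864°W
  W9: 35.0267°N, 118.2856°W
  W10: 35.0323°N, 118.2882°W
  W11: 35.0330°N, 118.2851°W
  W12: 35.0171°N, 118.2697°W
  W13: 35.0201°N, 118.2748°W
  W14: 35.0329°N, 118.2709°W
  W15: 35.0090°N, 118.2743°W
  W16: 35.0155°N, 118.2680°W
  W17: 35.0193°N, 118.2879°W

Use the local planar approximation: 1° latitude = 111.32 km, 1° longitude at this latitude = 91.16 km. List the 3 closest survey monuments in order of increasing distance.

Distances from 35.0239°N, 118.2822°W:
W4: √((0.0095·111.32)² + (-0.0016·91.16)²) = √(1.118391 + 0.021274) = 1.0676 km
W5: √((-0.0016·111.32)² + (0.0151·91.16)²) = √(0.031724 + 1.894796) = 1.3880 km
W6: √((0.0014·111.32)² + (-0.0057·91.16)²) = √(0.024289 + 0.269997) = 0.5425 km
W7: √((0.0009·111.32)² + (0.0066·91.16)²) = √(0.010038 + 0.361990) = 0.6099 km
W8: √((0.0023·111.32)² + (-0.0042·91.16)²) = √(0.065554 + 0.146591) = 0.4606 km
W9: √((0.0028·111.32)² + (-0.0034·91.16)²) = √(0.097154 + 0.096065) = 0.4396 km
W10: √((0.0084·111.32)² + (-0.0060·91.16)²) = √(0.874390 + 0.299165) = 1.0833 km
W11: √((0.0091·111.32)² + (-0.0029·91.16)²) = √(1.026193 + 0.069888) = 1.0469 km
W12: √((-0.0068·111.32)² + (0.0125·91.16)²) = √(0.573013 + 1.298460) = 1.3680 km
W13: √((-0.0038·111.32)² + (0.0074·91.16)²) = √(0.178943 + 0.455064) = 0.7962 km
W14: √((0.0090·111.32)² + (0.0113·91.16)²) = √(1.003764 + 1.061122) = 1.4370 km
W15: √((-0.0149·111.32)² + (0.0079·91.16)²) = √(2.751180 + 0.518636) = 1.8083 km
W16: √((-0.0084·111.32)² + (0.0142·91.16)²) = √(0.874390 + 1.675658) = 1.5969 km
W17: √((-0.0046·111.32)² + (-0.0057·91.16)²) = √(0.262218 + 0.269997) = 0.7295 km
Sorted: W9 (0.4396 km) < W8 (0.4606 km) < W6 (0.5425 km) < W7 (0.6099 km) < W17 (0.7295 km) < …

W9, W8, W6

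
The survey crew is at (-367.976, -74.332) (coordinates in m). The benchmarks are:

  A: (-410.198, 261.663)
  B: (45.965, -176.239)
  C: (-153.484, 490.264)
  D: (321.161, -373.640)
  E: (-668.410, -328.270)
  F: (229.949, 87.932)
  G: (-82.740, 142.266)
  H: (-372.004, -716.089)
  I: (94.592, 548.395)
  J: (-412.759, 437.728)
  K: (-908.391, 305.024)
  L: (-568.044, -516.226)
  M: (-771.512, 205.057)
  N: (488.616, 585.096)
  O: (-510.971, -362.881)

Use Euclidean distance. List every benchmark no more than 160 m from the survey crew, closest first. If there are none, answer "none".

Distances from (-367.976, -74.332):
A: √((-42.222)² + (335.995)²) = √(1782.69728 + 112892.64003) = 338.637 m
B: √((413.941)² + (-101.907)²) = √(171347.15148 + 10385.03665) = 426.301 m
C: √((214.492)² + (564.596)²) = √(46006.81806 + 318768.64322) = 603.966 m
D: √((689.137)² + (-299.308)²) = √(474909.80477 + 89585.27886) = 751.329 m
E: √((-300.434)² + (-253.938)²) = √(90260.58836 + 64484.50784) = 393.377 m
F: √((597.925)² + (162.264)²) = √(357514.30562 + 26329.60570) = 619.551 m
G: √((285.236)² + (216.598)²) = √(81359.57570 + 46914.69360) = 358.154 m
H: √((-4.028)² + (-641.757)²) = √(16.22478 + 411852.04705) = 641.770 m
I: √((462.568)² + (622.727)²) = √(213969.15462 + 387788.91653) = 775.731 m
J: √((-44.783)² + (512.060)²) = √(2005.51709 + 262205.44360) = 514.015 m
K: √((-540.415)² + (379.356)²) = √(292048.37222 + 143910.97474) = 660.272 m
L: √((-200.068)² + (-441.894)²) = √(40027.20462 + 195270.30724) = 485.075 m
M: √((-403.536)² + (279.389)²) = √(162841.30330 + 78058.21332) = 490.815 m
N: √((856.592)² + (659.428)²) = √(733749.85446 + 434845.28718) = 1081.016 m
O: √((-142.995)² + (-288.549)²) = √(20447.57003 + 83260.52540) = 322.037 m
Threshold 160 m: none within range.

none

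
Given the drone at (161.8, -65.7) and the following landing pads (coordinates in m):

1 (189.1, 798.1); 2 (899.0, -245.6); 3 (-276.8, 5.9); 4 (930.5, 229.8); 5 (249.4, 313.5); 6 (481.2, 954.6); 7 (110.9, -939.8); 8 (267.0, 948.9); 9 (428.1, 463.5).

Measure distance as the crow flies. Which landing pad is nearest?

Distances from (161.8, -65.7):
1: √((27.3)² + (863.8)²) = √(745.290 + 746150.440) = 864.2 m
2: √((737.2)² + (-179.9)²) = √(543463.840 + 32364.010) = 758.8 m
3: √((-438.6)² + (71.6)²) = √(192369.960 + 5126.560) = 444.4 m
4: √((768.7)² + (295.5)²) = √(590899.690 + 87320.250) = 823.5 m
5: √((87.6)² + (379.2)²) = √(7673.760 + 143792.640) = 389.2 m
6: √((319.4)² + (1020.3)²) = √(102016.360 + 1041012.090) = 1069.1 m
7: √((-50.9)² + (-874.1)²) = √(2590.810 + 764050.810) = 875.6 m
8: √((105.2)² + (1014.6)²) = √(11067.040 + 1029413.160) = 1020.0 m
9: √((266.3)² + (529.2)²) = √(70915.690 + 280052.640) = 592.4 m
Minimum: 5 at 389.2 m.

5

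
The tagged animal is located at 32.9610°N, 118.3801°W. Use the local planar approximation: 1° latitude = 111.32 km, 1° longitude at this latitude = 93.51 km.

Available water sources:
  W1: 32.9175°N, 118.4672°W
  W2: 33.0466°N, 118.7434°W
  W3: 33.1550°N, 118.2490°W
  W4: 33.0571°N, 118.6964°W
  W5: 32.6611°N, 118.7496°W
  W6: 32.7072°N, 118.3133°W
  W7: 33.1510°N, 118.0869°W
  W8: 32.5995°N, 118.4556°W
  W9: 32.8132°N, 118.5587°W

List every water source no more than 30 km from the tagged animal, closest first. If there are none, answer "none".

Distances from 32.9610°N, 118.3801°W:
W1: 9.4755 km
W2: 35.2833 km
W3: 24.8330 km
W4: 31.4524 km
W5: 48.0457 km
W6: 28.9353 km
W7: 34.6274 km
W8: 40.8568 km
W9: 23.4441 km
Threshold 30 km: W1 (9.4755 km), W9 (23.4441 km), W3 (24.8330 km), W6 (28.9353 km) are within range.

W1, W9, W3, W6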